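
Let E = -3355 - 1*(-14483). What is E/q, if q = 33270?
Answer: 5564/16635 ≈ 0.33448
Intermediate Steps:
E = 11128 (E = -3355 + 14483 = 11128)
E/q = 11128/33270 = 11128*(1/33270) = 5564/16635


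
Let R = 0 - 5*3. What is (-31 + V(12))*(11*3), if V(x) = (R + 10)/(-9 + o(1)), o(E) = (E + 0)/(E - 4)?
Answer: -28149/28 ≈ -1005.3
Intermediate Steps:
o(E) = E/(-4 + E)
R = -15 (R = 0 - 15 = -15)
V(x) = 15/28 (V(x) = (-15 + 10)/(-9 + 1/(-4 + 1)) = -5/(-9 + 1/(-3)) = -5/(-9 + 1*(-⅓)) = -5/(-9 - ⅓) = -5/(-28/3) = -5*(-3/28) = 15/28)
(-31 + V(12))*(11*3) = (-31 + 15/28)*(11*3) = -853/28*33 = -28149/28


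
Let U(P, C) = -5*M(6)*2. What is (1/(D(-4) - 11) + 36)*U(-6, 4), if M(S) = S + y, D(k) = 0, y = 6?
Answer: -47400/11 ≈ -4309.1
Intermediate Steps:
M(S) = 6 + S (M(S) = S + 6 = 6 + S)
U(P, C) = -120 (U(P, C) = -5*(6 + 6)*2 = -5*12*2 = -60*2 = -120)
(1/(D(-4) - 11) + 36)*U(-6, 4) = (1/(0 - 11) + 36)*(-120) = (1/(-11) + 36)*(-120) = (-1/11 + 36)*(-120) = (395/11)*(-120) = -47400/11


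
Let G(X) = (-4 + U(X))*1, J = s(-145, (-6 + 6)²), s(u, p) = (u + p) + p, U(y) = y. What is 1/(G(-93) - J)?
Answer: 1/48 ≈ 0.020833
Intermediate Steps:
s(u, p) = u + 2*p (s(u, p) = (p + u) + p = u + 2*p)
J = -145 (J = -145 + 2*(-6 + 6)² = -145 + 2*0² = -145 + 2*0 = -145 + 0 = -145)
G(X) = -4 + X (G(X) = (-4 + X)*1 = -4 + X)
1/(G(-93) - J) = 1/((-4 - 93) - 1*(-145)) = 1/(-97 + 145) = 1/48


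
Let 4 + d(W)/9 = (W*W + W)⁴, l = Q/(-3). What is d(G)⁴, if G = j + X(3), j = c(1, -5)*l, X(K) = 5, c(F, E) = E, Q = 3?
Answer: 3014761446889325710068793201023119616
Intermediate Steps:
l = -1 (l = 3/(-3) = 3*(-⅓) = -1)
j = 5 (j = -5*(-1) = 5)
G = 10 (G = 5 + 5 = 10)
d(W) = -36 + 9*(W + W²)⁴ (d(W) = -36 + 9*(W*W + W)⁴ = -36 + 9*(W² + W)⁴ = -36 + 9*(W + W²)⁴)
d(G)⁴ = (-36 + 9*10⁴*(1 + 10)⁴)⁴ = (-36 + 9*10000*11⁴)⁴ = (-36 + 9*10000*14641)⁴ = (-36 + 1317690000)⁴ = 1317689964⁴ = 3014761446889325710068793201023119616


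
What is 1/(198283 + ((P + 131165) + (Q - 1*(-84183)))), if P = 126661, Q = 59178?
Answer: 1/599470 ≈ 1.6681e-6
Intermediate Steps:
1/(198283 + ((P + 131165) + (Q - 1*(-84183)))) = 1/(198283 + ((126661 + 131165) + (59178 - 1*(-84183)))) = 1/(198283 + (257826 + (59178 + 84183))) = 1/(198283 + (257826 + 143361)) = 1/(198283 + 401187) = 1/599470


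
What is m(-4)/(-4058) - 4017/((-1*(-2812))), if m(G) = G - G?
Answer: -4017/2812 ≈ -1.4285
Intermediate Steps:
m(G) = 0
m(-4)/(-4058) - 4017/((-1*(-2812))) = 0/(-4058) - 4017/((-1*(-2812))) = 0*(-1/4058) - 4017/2812 = 0 - 4017*1/2812 = 0 - 4017/2812 = -4017/2812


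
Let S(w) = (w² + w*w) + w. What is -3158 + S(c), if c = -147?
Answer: 39913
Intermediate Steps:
S(w) = w + 2*w² (S(w) = (w² + w²) + w = 2*w² + w = w + 2*w²)
-3158 + S(c) = -3158 - 147*(1 + 2*(-147)) = -3158 - 147*(1 - 294) = -3158 - 147*(-293) = -3158 + 43071 = 39913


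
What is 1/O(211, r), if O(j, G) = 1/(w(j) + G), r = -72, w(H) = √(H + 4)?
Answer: -72 + √215 ≈ -57.337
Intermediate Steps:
w(H) = √(4 + H)
O(j, G) = 1/(G + √(4 + j)) (O(j, G) = 1/(√(4 + j) + G) = 1/(G + √(4 + j)))
1/O(211, r) = 1/(1/(-72 + √(4 + 211))) = 1/(1/(-72 + √215)) = -72 + √215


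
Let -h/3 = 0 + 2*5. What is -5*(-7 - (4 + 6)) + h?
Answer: 55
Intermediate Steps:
h = -30 (h = -3*(0 + 2*5) = -3*(0 + 10) = -3*10 = -30)
-5*(-7 - (4 + 6)) + h = -5*(-7 - (4 + 6)) - 30 = -5*(-7 - 1*10) - 30 = -5*(-7 - 10) - 30 = -5*(-17) - 30 = 85 - 30 = 55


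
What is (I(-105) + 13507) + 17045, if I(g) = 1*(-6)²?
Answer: 30588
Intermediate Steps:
I(g) = 36 (I(g) = 1*36 = 36)
(I(-105) + 13507) + 17045 = (36 + 13507) + 17045 = 13543 + 17045 = 30588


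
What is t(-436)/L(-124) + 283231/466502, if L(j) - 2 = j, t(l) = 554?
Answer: -111943963/28456622 ≈ -3.9338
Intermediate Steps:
L(j) = 2 + j
t(-436)/L(-124) + 283231/466502 = 554/(2 - 124) + 283231/466502 = 554/(-122) + 283231*(1/466502) = 554*(-1/122) + 283231/466502 = -277/61 + 283231/466502 = -111943963/28456622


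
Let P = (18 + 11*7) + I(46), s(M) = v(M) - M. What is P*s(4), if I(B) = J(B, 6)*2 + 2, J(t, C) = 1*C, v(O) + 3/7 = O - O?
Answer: -3379/7 ≈ -482.71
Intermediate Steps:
v(O) = -3/7 (v(O) = -3/7 + (O - O) = -3/7 + 0 = -3/7)
J(t, C) = C
I(B) = 14 (I(B) = 6*2 + 2 = 12 + 2 = 14)
s(M) = -3/7 - M
P = 109 (P = (18 + 11*7) + 14 = (18 + 77) + 14 = 95 + 14 = 109)
P*s(4) = 109*(-3/7 - 1*4) = 109*(-3/7 - 4) = 109*(-31/7) = -3379/7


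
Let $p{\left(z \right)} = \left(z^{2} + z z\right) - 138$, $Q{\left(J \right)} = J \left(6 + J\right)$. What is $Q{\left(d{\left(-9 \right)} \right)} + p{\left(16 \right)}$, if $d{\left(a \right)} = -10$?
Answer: $414$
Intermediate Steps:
$p{\left(z \right)} = -138 + 2 z^{2}$ ($p{\left(z \right)} = \left(z^{2} + z^{2}\right) - 138 = 2 z^{2} - 138 = -138 + 2 z^{2}$)
$Q{\left(d{\left(-9 \right)} \right)} + p{\left(16 \right)} = - 10 \left(6 - 10\right) - \left(138 - 2 \cdot 16^{2}\right) = \left(-10\right) \left(-4\right) + \left(-138 + 2 \cdot 256\right) = 40 + \left(-138 + 512\right) = 40 + 374 = 414$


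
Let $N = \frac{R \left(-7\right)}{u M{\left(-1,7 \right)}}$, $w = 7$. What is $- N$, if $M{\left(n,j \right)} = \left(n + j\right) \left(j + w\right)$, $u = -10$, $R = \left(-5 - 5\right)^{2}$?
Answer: $- \frac{5}{6} \approx -0.83333$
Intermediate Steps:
$R = 100$ ($R = \left(-10\right)^{2} = 100$)
$M{\left(n,j \right)} = \left(7 + j\right) \left(j + n\right)$ ($M{\left(n,j \right)} = \left(n + j\right) \left(j + 7\right) = \left(j + n\right) \left(7 + j\right) = \left(7 + j\right) \left(j + n\right)$)
$N = \frac{5}{6}$ ($N = \frac{100 \left(-7\right)}{\left(-10\right) \left(7^{2} + 7 \cdot 7 + 7 \left(-1\right) + 7 \left(-1\right)\right)} = - \frac{700}{\left(-10\right) \left(49 + 49 - 7 - 7\right)} = - \frac{700}{\left(-10\right) 84} = - \frac{700}{-840} = \left(-700\right) \left(- \frac{1}{840}\right) = \frac{5}{6} \approx 0.83333$)
$- N = \left(-1\right) \frac{5}{6} = - \frac{5}{6}$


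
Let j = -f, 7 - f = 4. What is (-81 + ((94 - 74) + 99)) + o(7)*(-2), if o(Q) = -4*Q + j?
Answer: 100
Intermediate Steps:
f = 3 (f = 7 - 1*4 = 7 - 4 = 3)
j = -3 (j = -1*3 = -3)
o(Q) = -3 - 4*Q (o(Q) = -4*Q - 3 = -3 - 4*Q)
(-81 + ((94 - 74) + 99)) + o(7)*(-2) = (-81 + ((94 - 74) + 99)) + (-3 - 4*7)*(-2) = (-81 + (20 + 99)) + (-3 - 28)*(-2) = (-81 + 119) - 31*(-2) = 38 + 62 = 100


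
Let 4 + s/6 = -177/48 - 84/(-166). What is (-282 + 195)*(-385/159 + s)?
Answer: 139338881/35192 ≈ 3959.4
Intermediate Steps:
s = -28611/664 (s = -24 + 6*(-177/48 - 84/(-166)) = -24 + 6*(-177*1/48 - 84*(-1/166)) = -24 + 6*(-59/16 + 42/83) = -24 + 6*(-4225/1328) = -24 - 12675/664 = -28611/664 ≈ -43.089)
(-282 + 195)*(-385/159 + s) = (-282 + 195)*(-385/159 - 28611/664) = -87*(-385*1/159 - 28611/664) = -87*(-385/159 - 28611/664) = -87*(-4804789/105576) = 139338881/35192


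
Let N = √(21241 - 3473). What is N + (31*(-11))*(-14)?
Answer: 4774 + 2*√4442 ≈ 4907.3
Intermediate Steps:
N = 2*√4442 (N = √17768 = 2*√4442 ≈ 133.30)
N + (31*(-11))*(-14) = 2*√4442 + (31*(-11))*(-14) = 2*√4442 - 341*(-14) = 2*√4442 + 4774 = 4774 + 2*√4442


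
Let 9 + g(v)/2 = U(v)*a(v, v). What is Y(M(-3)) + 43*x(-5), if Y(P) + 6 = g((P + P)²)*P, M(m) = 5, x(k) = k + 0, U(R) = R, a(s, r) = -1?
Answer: -1311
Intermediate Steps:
x(k) = k
g(v) = -18 - 2*v (g(v) = -18 + 2*(v*(-1)) = -18 + 2*(-v) = -18 - 2*v)
Y(P) = -6 + P*(-18 - 8*P²) (Y(P) = -6 + (-18 - 2*(P + P)²)*P = -6 + (-18 - 2*4*P²)*P = -6 + (-18 - 8*P²)*P = -6 + P*(-18 - 8*P²))
Y(M(-3)) + 43*x(-5) = (-6 - 18*5 - 8*5³) + 43*(-5) = (-6 - 90 - 8*125) - 215 = (-6 - 90 - 1000) - 215 = -1096 - 215 = -1311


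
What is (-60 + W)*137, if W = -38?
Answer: -13426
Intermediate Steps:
(-60 + W)*137 = (-60 - 38)*137 = -98*137 = -13426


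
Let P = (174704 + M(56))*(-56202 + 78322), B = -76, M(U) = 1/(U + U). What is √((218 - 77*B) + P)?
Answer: √15457834990/2 ≈ 62165.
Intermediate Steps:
M(U) = 1/(2*U)
P = 7728905355/2 (P = (174704 + (½)/56)*(-56202 + 78322) = (174704 + (½)*(1/56))*22120 = (174704 + 1/112)*22120 = (19566849/112)*22120 = 7728905355/2 ≈ 3.8645e+9)
√((218 - 77*B) + P) = √((218 - 77*(-76)) + 7728905355/2) = √((218 + 5852) + 7728905355/2) = √(6070 + 7728905355/2) = √(7728917495/2) = √15457834990/2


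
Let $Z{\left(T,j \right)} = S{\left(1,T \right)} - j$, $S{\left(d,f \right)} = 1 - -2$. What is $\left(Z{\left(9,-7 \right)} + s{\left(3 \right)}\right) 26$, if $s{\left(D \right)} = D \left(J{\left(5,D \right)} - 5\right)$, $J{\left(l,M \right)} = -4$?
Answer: $-442$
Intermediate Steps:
$S{\left(d,f \right)} = 3$ ($S{\left(d,f \right)} = 1 + 2 = 3$)
$s{\left(D \right)} = - 9 D$ ($s{\left(D \right)} = D \left(-4 - 5\right) = D \left(-9\right) = - 9 D$)
$Z{\left(T,j \right)} = 3 - j$
$\left(Z{\left(9,-7 \right)} + s{\left(3 \right)}\right) 26 = \left(\left(3 - -7\right) - 27\right) 26 = \left(\left(3 + 7\right) - 27\right) 26 = \left(10 - 27\right) 26 = \left(-17\right) 26 = -442$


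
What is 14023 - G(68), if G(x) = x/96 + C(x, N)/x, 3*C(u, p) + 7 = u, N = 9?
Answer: 1906991/136 ≈ 14022.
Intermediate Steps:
C(u, p) = -7/3 + u/3
G(x) = x/96 + (-7/3 + x/3)/x
14023 - G(68) = 14023 - (-224 + 68**2 + 32*68)/(96*68) = 14023 - (-224 + 4624 + 2176)/(96*68) = 14023 - 6576/(96*68) = 14023 - 1*137/136 = 14023 - 137/136 = 1906991/136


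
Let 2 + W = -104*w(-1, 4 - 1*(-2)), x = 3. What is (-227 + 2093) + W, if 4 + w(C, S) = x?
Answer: 1968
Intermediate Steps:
w(C, S) = -1 (w(C, S) = -4 + 3 = -1)
W = 102 (W = -2 - 104*(-1) = -2 + 104 = 102)
(-227 + 2093) + W = (-227 + 2093) + 102 = 1866 + 102 = 1968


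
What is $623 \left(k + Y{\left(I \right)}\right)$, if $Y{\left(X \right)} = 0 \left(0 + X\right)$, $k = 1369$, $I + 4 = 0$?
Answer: $852887$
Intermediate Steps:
$I = -4$ ($I = -4 + 0 = -4$)
$Y{\left(X \right)} = 0$ ($Y{\left(X \right)} = 0 X = 0$)
$623 \left(k + Y{\left(I \right)}\right) = 623 \left(1369 + 0\right) = 623 \cdot 1369 = 852887$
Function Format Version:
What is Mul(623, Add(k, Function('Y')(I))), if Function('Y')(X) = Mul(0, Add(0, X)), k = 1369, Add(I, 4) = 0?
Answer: 852887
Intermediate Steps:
I = -4 (I = Add(-4, 0) = -4)
Function('Y')(X) = 0 (Function('Y')(X) = Mul(0, X) = 0)
Mul(623, Add(k, Function('Y')(I))) = Mul(623, Add(1369, 0)) = Mul(623, 1369) = 852887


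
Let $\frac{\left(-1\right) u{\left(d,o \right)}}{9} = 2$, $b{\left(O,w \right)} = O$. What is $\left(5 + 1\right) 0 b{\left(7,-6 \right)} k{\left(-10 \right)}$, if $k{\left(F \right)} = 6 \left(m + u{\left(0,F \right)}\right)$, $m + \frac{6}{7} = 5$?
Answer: $0$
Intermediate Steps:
$m = \frac{29}{7}$ ($m = - \frac{6}{7} + 5 = \frac{29}{7} \approx 4.1429$)
$u{\left(d,o \right)} = -18$ ($u{\left(d,o \right)} = \left(-9\right) 2 = -18$)
$k{\left(F \right)} = - \frac{582}{7}$ ($k{\left(F \right)} = 6 \left(\frac{29}{7} - 18\right) = 6 \left(- \frac{97}{7}\right) = - \frac{582}{7}$)
$\left(5 + 1\right) 0 b{\left(7,-6 \right)} k{\left(-10 \right)} = \left(5 + 1\right) 0 \cdot 7 \left(- \frac{582}{7}\right) = 6 \cdot 0 \cdot 7 \left(- \frac{582}{7}\right) = 0 \cdot 7 \left(- \frac{582}{7}\right) = 0 \left(- \frac{582}{7}\right) = 0$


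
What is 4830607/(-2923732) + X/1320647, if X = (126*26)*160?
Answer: -4847023277609/3861217894604 ≈ -1.2553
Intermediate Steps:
X = 524160 (X = 3276*160 = 524160)
4830607/(-2923732) + X/1320647 = 4830607/(-2923732) + 524160/1320647 = 4830607*(-1/2923732) + 524160*(1/1320647) = -4830607/2923732 + 524160/1320647 = -4847023277609/3861217894604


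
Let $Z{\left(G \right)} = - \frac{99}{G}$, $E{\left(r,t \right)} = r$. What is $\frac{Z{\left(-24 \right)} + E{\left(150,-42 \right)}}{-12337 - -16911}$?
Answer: $\frac{1233}{36592} \approx 0.033696$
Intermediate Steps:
$\frac{Z{\left(-24 \right)} + E{\left(150,-42 \right)}}{-12337 - -16911} = \frac{- \frac{99}{-24} + 150}{-12337 - -16911} = \frac{\left(-99\right) \left(- \frac{1}{24}\right) + 150}{-12337 + 16911} = \frac{\frac{33}{8} + 150}{4574} = \frac{1233}{8} \cdot \frac{1}{4574} = \frac{1233}{36592}$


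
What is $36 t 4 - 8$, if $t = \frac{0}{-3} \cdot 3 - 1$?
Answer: $-152$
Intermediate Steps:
$t = -1$ ($t = 0 \left(- \frac{1}{3}\right) 3 - 1 = 0 \cdot 3 - 1 = 0 - 1 = -1$)
$36 t 4 - 8 = 36 \left(\left(-1\right) 4\right) - 8 = 36 \left(-4\right) - 8 = -144 - 8 = -152$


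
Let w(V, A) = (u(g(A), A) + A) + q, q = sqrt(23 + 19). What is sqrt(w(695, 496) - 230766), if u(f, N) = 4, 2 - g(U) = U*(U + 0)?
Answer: sqrt(-230266 + sqrt(42)) ≈ 479.85*I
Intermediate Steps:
g(U) = 2 - U**2 (g(U) = 2 - U*(U + 0) = 2 - U*U = 2 - U**2)
q = sqrt(42) ≈ 6.4807
w(V, A) = 4 + A + sqrt(42) (w(V, A) = (4 + A) + sqrt(42) = 4 + A + sqrt(42))
sqrt(w(695, 496) - 230766) = sqrt((4 + 496 + sqrt(42)) - 230766) = sqrt((500 + sqrt(42)) - 230766) = sqrt(-230266 + sqrt(42))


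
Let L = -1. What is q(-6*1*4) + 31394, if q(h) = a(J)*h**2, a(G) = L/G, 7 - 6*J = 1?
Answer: 30818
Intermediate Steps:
J = 1 (J = 7/6 - 1/6*1 = 7/6 - 1/6 = 1)
a(G) = -1/G
q(h) = -h**2 (q(h) = (-1/1)*h**2 = (-1*1)*h**2 = -h**2)
q(-6*1*4) + 31394 = -(-6*1*4)**2 + 31394 = -(-6*4)**2 + 31394 = -1*(-24)**2 + 31394 = -1*576 + 31394 = -576 + 31394 = 30818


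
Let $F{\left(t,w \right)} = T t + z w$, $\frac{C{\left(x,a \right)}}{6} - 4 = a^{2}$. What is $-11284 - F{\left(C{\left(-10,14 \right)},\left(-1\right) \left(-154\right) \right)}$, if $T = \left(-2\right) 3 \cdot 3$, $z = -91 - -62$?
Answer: $14782$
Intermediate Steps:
$z = -29$ ($z = -91 + 62 = -29$)
$C{\left(x,a \right)} = 24 + 6 a^{2}$
$T = -18$ ($T = \left(-6\right) 3 = -18$)
$F{\left(t,w \right)} = - 29 w - 18 t$ ($F{\left(t,w \right)} = - 18 t - 29 w = - 29 w - 18 t$)
$-11284 - F{\left(C{\left(-10,14 \right)},\left(-1\right) \left(-154\right) \right)} = -11284 - \left(- 29 \left(\left(-1\right) \left(-154\right)\right) - 18 \left(24 + 6 \cdot 14^{2}\right)\right) = -11284 - \left(\left(-29\right) 154 - 18 \left(24 + 6 \cdot 196\right)\right) = -11284 - \left(-4466 - 18 \left(24 + 1176\right)\right) = -11284 - \left(-4466 - 21600\right) = -11284 - -26066 = -11284 + 26066 = 14782$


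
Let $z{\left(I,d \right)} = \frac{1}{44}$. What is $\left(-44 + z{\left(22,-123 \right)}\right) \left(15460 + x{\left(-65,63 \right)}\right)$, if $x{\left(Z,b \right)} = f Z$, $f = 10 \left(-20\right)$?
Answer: $- \frac{13767525}{11} \approx -1.2516 \cdot 10^{6}$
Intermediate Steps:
$f = -200$
$x{\left(Z,b \right)} = - 200 Z$
$z{\left(I,d \right)} = \frac{1}{44}$
$\left(-44 + z{\left(22,-123 \right)}\right) \left(15460 + x{\left(-65,63 \right)}\right) = \left(-44 + \frac{1}{44}\right) \left(15460 - -13000\right) = - \frac{1935 \left(15460 + 13000\right)}{44} = \left(- \frac{1935}{44}\right) 28460 = - \frac{13767525}{11}$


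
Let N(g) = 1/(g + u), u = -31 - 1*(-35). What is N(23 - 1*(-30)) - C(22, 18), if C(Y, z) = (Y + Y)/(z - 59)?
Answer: 2549/2337 ≈ 1.0907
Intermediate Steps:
u = 4 (u = -31 + 35 = 4)
N(g) = 1/(4 + g) (N(g) = 1/(g + 4) = 1/(4 + g))
C(Y, z) = 2*Y/(-59 + z) (C(Y, z) = (2*Y)/(-59 + z) = 2*Y/(-59 + z))
N(23 - 1*(-30)) - C(22, 18) = 1/(4 + (23 - 1*(-30))) - 2*22/(-59 + 18) = 1/(4 + (23 + 30)) - 2*22/(-41) = 1/(4 + 53) - 2*22*(-1)/41 = 1/57 - 1*(-44/41) = 1/57 + 44/41 = 2549/2337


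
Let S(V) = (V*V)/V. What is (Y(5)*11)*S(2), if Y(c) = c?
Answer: 110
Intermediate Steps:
S(V) = V (S(V) = V²/V = V)
(Y(5)*11)*S(2) = (5*11)*2 = 55*2 = 110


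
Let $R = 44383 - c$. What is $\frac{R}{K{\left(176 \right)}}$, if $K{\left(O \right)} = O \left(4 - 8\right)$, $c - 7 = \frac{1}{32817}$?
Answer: $- \frac{1456287191}{23103168} \approx -63.034$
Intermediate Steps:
$c = \frac{229720}{32817}$ ($c = 7 + \frac{1}{32817} = \frac{229720}{32817} \approx 7.0$)
$R = \frac{1456287191}{32817}$ ($R = 44383 - \frac{229720}{32817} = \frac{1456287191}{32817} \approx 44376.0$)
$K{\left(O \right)} = - 4 O$ ($K{\left(O \right)} = O \left(-4\right) = - 4 O$)
$\frac{R}{K{\left(176 \right)}} = \frac{1456287191}{32817 \left(\left(-4\right) 176\right)} = \frac{1456287191}{32817 \left(-704\right)} = \frac{1456287191}{32817} \left(- \frac{1}{704}\right) = - \frac{1456287191}{23103168}$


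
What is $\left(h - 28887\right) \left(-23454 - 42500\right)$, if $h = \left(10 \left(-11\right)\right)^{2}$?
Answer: $1107169798$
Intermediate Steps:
$h = 12100$ ($h = \left(-110\right)^{2} = 12100$)
$\left(h - 28887\right) \left(-23454 - 42500\right) = \left(12100 - 28887\right) \left(-23454 - 42500\right) = \left(-16787\right) \left(-65954\right) = 1107169798$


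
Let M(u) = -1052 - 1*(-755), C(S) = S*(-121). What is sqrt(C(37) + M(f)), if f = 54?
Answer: I*sqrt(4774) ≈ 69.094*I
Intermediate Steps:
C(S) = -121*S
M(u) = -297 (M(u) = -1052 + 755 = -297)
sqrt(C(37) + M(f)) = sqrt(-121*37 - 297) = sqrt(-4477 - 297) = sqrt(-4774) = I*sqrt(4774)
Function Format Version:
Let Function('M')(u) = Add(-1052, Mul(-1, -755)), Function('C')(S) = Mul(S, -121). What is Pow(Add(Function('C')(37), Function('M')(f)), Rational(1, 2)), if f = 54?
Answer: Mul(I, Pow(4774, Rational(1, 2))) ≈ Mul(69.094, I)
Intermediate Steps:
Function('C')(S) = Mul(-121, S)
Function('M')(u) = -297 (Function('M')(u) = Add(-1052, 755) = -297)
Pow(Add(Function('C')(37), Function('M')(f)), Rational(1, 2)) = Pow(Add(Mul(-121, 37), -297), Rational(1, 2)) = Pow(Add(-4477, -297), Rational(1, 2)) = Pow(-4774, Rational(1, 2)) = Mul(I, Pow(4774, Rational(1, 2)))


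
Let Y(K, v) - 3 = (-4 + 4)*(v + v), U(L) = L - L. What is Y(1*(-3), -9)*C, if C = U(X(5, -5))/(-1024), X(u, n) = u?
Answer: 0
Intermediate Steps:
U(L) = 0
Y(K, v) = 3 (Y(K, v) = 3 + (-4 + 4)*(v + v) = 3 + 0*(2*v) = 3 + 0 = 3)
C = 0 (C = 0/(-1024) = 0*(-1/1024) = 0)
Y(1*(-3), -9)*C = 3*0 = 0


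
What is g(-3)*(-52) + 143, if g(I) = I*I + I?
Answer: -169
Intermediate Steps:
g(I) = I + I² (g(I) = I² + I = I + I²)
g(-3)*(-52) + 143 = -3*(1 - 3)*(-52) + 143 = -3*(-2)*(-52) + 143 = 6*(-52) + 143 = -312 + 143 = -169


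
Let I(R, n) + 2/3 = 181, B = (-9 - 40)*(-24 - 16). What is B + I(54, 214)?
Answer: 6421/3 ≈ 2140.3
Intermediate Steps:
B = 1960 (B = -49*(-40) = 1960)
I(R, n) = 541/3 (I(R, n) = -2/3 + 181 = 541/3)
B + I(54, 214) = 1960 + 541/3 = 6421/3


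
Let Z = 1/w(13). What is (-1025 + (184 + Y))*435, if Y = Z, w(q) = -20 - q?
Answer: -4024330/11 ≈ -3.6585e+5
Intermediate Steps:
Z = -1/33 (Z = 1/(-20 - 1*13) = 1/(-20 - 13) = 1/(-33) = -1/33 ≈ -0.030303)
Y = -1/33 ≈ -0.030303
(-1025 + (184 + Y))*435 = (-1025 + (184 - 1/33))*435 = (-1025 + 6071/33)*435 = -27754/33*435 = -4024330/11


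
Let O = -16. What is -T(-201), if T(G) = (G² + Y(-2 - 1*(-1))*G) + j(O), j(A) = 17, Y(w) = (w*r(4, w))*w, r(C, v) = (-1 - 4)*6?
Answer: -46448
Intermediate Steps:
r(C, v) = -30 (r(C, v) = -5*6 = -30)
Y(w) = -30*w² (Y(w) = (w*(-30))*w = (-30*w)*w = -30*w²)
T(G) = 17 + G² - 30*G (T(G) = (G² + (-30*(-2 - 1*(-1))²)*G) + 17 = (G² + (-30*(-2 + 1)²)*G) + 17 = (G² + (-30*(-1)²)*G) + 17 = (G² + (-30*1)*G) + 17 = (G² - 30*G) + 17 = 17 + G² - 30*G)
-T(-201) = -(17 + (-201)² - 30*(-201)) = -(17 + 40401 + 6030) = -1*46448 = -46448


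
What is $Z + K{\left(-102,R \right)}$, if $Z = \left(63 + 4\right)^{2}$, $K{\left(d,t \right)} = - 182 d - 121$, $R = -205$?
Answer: $22932$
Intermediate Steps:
$K{\left(d,t \right)} = -121 - 182 d$
$Z = 4489$ ($Z = 67^{2} = 4489$)
$Z + K{\left(-102,R \right)} = 4489 - -18443 = 4489 + \left(-121 + 18564\right) = 4489 + 18443 = 22932$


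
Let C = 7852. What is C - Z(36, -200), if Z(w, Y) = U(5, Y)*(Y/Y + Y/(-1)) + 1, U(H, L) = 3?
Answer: 7248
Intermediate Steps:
Z(w, Y) = 4 - 3*Y (Z(w, Y) = 3*(Y/Y + Y/(-1)) + 1 = 3*(1 + Y*(-1)) + 1 = 3*(1 - Y) + 1 = (3 - 3*Y) + 1 = 4 - 3*Y)
C - Z(36, -200) = 7852 - (4 - 3*(-200)) = 7852 - (4 + 600) = 7852 - 1*604 = 7852 - 604 = 7248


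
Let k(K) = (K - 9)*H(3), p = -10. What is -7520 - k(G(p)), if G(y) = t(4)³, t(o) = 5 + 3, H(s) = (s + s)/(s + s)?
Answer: -8023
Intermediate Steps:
H(s) = 1 (H(s) = (2*s)/((2*s)) = (2*s)*(1/(2*s)) = 1)
t(o) = 8
G(y) = 512 (G(y) = 8³ = 512)
k(K) = -9 + K (k(K) = (K - 9)*1 = (-9 + K)*1 = -9 + K)
-7520 - k(G(p)) = -7520 - (-9 + 512) = -7520 - 1*503 = -7520 - 503 = -8023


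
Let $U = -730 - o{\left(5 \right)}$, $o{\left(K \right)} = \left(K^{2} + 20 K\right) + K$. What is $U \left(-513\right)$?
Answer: $441180$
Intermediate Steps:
$o{\left(K \right)} = K^{2} + 21 K$
$U = -860$ ($U = -730 - 5 \left(21 + 5\right) = -730 - 5 \cdot 26 = -730 - 130 = -860$)
$U \left(-513\right) = \left(-860\right) \left(-513\right) = 441180$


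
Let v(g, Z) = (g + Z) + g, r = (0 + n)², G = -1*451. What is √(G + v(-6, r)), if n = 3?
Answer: I*√454 ≈ 21.307*I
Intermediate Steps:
G = -451
r = 9 (r = (0 + 3)² = 3² = 9)
v(g, Z) = Z + 2*g (v(g, Z) = (Z + g) + g = Z + 2*g)
√(G + v(-6, r)) = √(-451 + (9 + 2*(-6))) = √(-451 + (9 - 12)) = √(-451 - 3) = √(-454) = I*√454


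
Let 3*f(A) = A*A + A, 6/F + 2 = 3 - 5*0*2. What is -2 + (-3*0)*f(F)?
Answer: -2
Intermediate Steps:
F = 6 (F = 6/(-2 + (3 - 5*0*2)) = 6/(-2 + (3 + 0*2)) = 6/(-2 + (3 + 0)) = 6/(-2 + 3) = 6/1 = 6*1 = 6)
f(A) = A/3 + A**2/3 (f(A) = (A*A + A)/3 = (A**2 + A)/3 = (A + A**2)/3 = A/3 + A**2/3)
-2 + (-3*0)*f(F) = -2 + (-3*0)*((1/3)*6*(1 + 6)) = -2 + 0*((1/3)*6*7) = -2 + 0*14 = -2 + 0 = -2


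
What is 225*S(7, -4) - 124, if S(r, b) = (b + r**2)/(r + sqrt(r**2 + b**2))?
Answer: -72859/16 + 10125*sqrt(65)/16 ≈ 548.21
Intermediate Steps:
S(r, b) = (b + r**2)/(r + sqrt(b**2 + r**2))
225*S(7, -4) - 124 = 225*((-4 + 7**2)/(7 + sqrt((-4)**2 + 7**2))) - 124 = 225*((-4 + 49)/(7 + sqrt(16 + 49))) - 124 = 225*(45/(7 + sqrt(65))) - 124 = 10125/(7 + sqrt(65)) - 124 = -124 + 10125/(7 + sqrt(65))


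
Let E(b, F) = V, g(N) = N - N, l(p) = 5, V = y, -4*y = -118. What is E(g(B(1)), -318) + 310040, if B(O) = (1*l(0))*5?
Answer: 620139/2 ≈ 3.1007e+5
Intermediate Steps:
y = 59/2 (y = -¼*(-118) = 59/2 ≈ 29.500)
V = 59/2 ≈ 29.500
B(O) = 25 (B(O) = (1*5)*5 = 5*5 = 25)
g(N) = 0
E(b, F) = 59/2
E(g(B(1)), -318) + 310040 = 59/2 + 310040 = 620139/2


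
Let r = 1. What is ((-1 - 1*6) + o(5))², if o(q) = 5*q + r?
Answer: 361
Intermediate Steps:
o(q) = 1 + 5*q (o(q) = 5*q + 1 = 1 + 5*q)
((-1 - 1*6) + o(5))² = ((-1 - 1*6) + (1 + 5*5))² = ((-1 - 6) + (1 + 25))² = (-7 + 26)² = 19² = 361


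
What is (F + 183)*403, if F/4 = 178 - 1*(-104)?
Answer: 528333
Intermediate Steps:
F = 1128 (F = 4*(178 - 1*(-104)) = 4*(178 + 104) = 4*282 = 1128)
(F + 183)*403 = (1128 + 183)*403 = 1311*403 = 528333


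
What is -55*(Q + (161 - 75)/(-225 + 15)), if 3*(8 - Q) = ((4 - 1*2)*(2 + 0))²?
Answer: -869/7 ≈ -124.14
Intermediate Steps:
Q = 8/3 (Q = 8 - (2 + 0)²*(4 - 1*2)²/3 = 8 - 4*(4 - 2)²/3 = 8 - (2*2)²/3 = 8 - ⅓*4² = 8 - ⅓*16 = 8 - 16/3 = 8/3 ≈ 2.6667)
-55*(Q + (161 - 75)/(-225 + 15)) = -55*(8/3 + (161 - 75)/(-225 + 15)) = -55*(8/3 + 86/(-210)) = -55*(8/3 + 86*(-1/210)) = -55*(8/3 - 43/105) = -55*79/35 = -869/7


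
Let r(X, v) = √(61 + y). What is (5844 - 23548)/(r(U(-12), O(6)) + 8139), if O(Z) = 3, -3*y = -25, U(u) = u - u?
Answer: -432278568/198729755 + 70816*√39/198729755 ≈ -2.1730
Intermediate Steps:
U(u) = 0
y = 25/3 (y = -⅓*(-25) = 25/3 ≈ 8.3333)
r(X, v) = 4*√39/3 (r(X, v) = √(61 + 25/3) = √(208/3) = 4*√39/3)
(5844 - 23548)/(r(U(-12), O(6)) + 8139) = (5844 - 23548)/(4*√39/3 + 8139) = -17704/(8139 + 4*√39/3)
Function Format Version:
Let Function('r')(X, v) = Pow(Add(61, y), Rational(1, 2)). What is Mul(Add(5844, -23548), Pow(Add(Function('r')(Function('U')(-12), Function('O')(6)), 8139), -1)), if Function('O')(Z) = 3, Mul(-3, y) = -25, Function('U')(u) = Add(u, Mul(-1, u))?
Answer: Add(Rational(-432278568, 198729755), Mul(Rational(70816, 198729755), Pow(39, Rational(1, 2)))) ≈ -2.1730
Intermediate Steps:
Function('U')(u) = 0
y = Rational(25, 3) (y = Mul(Rational(-1, 3), -25) = Rational(25, 3) ≈ 8.3333)
Function('r')(X, v) = Mul(Rational(4, 3), Pow(39, Rational(1, 2))) (Function('r')(X, v) = Pow(Add(61, Rational(25, 3)), Rational(1, 2)) = Pow(Rational(208, 3), Rational(1, 2)) = Mul(Rational(4, 3), Pow(39, Rational(1, 2))))
Mul(Add(5844, -23548), Pow(Add(Function('r')(Function('U')(-12), Function('O')(6)), 8139), -1)) = Mul(Add(5844, -23548), Pow(Add(Mul(Rational(4, 3), Pow(39, Rational(1, 2))), 8139), -1)) = Mul(-17704, Pow(Add(8139, Mul(Rational(4, 3), Pow(39, Rational(1, 2)))), -1))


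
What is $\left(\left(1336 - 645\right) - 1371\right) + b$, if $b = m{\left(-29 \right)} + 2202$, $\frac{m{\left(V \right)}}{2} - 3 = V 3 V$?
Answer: $6574$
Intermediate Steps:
$m{\left(V \right)} = 6 + 6 V^{2}$ ($m{\left(V \right)} = 6 + 2 V 3 V = 6 + 2 \cdot 3 V^{2} = 6 + 6 V^{2}$)
$b = 7254$ ($b = \left(6 + 6 \left(-29\right)^{2}\right) + 2202 = \left(6 + 6 \cdot 841\right) + 2202 = \left(6 + 5046\right) + 2202 = 5052 + 2202 = 7254$)
$\left(\left(1336 - 645\right) - 1371\right) + b = \left(\left(1336 - 645\right) - 1371\right) + 7254 = \left(691 - 1371\right) + 7254 = -680 + 7254 = 6574$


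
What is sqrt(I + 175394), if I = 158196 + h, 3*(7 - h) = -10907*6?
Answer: sqrt(355411) ≈ 596.16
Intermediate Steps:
h = 21821 (h = 7 - (-10907)*6/3 = 7 - 1/3*(-65442) = 7 + 21814 = 21821)
I = 180017 (I = 158196 + 21821 = 180017)
sqrt(I + 175394) = sqrt(180017 + 175394) = sqrt(355411)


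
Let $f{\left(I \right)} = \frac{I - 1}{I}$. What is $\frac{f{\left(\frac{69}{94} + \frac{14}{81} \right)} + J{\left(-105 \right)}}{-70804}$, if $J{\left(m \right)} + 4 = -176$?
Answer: $\frac{1243609}{488901620} \approx 0.0025437$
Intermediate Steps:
$J{\left(m \right)} = -180$ ($J{\left(m \right)} = -4 - 176 = -180$)
$f{\left(I \right)} = \frac{-1 + I}{I}$ ($f{\left(I \right)} = \frac{I - 1}{I} = \frac{-1 + I}{I}$)
$\frac{f{\left(\frac{69}{94} + \frac{14}{81} \right)} + J{\left(-105 \right)}}{-70804} = \frac{\frac{-1 + \left(\frac{69}{94} + \frac{14}{81}\right)}{\frac{69}{94} + \frac{14}{81}} - 180}{-70804} = \left(\frac{-1 + \left(69 \cdot \frac{1}{94} + 14 \cdot \frac{1}{81}\right)}{69 \cdot \frac{1}{94} + 14 \cdot \frac{1}{81}} - 180\right) \left(- \frac{1}{70804}\right) = \left(\frac{-1 + \left(\frac{69}{94} + \frac{14}{81}\right)}{\frac{69}{94} + \frac{14}{81}} - 180\right) \left(- \frac{1}{70804}\right) = \left(\frac{-1 + \frac{6905}{7614}}{\frac{6905}{7614}} - 180\right) \left(- \frac{1}{70804}\right) = \left(\frac{7614}{6905} \left(- \frac{709}{7614}\right) - 180\right) \left(- \frac{1}{70804}\right) = \left(- \frac{709}{6905} - 180\right) \left(- \frac{1}{70804}\right) = \left(- \frac{1243609}{6905}\right) \left(- \frac{1}{70804}\right) = \frac{1243609}{488901620}$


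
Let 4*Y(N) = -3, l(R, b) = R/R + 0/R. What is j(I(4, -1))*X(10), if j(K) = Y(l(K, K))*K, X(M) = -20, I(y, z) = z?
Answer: -15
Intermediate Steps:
l(R, b) = 1 (l(R, b) = 1 + 0 = 1)
Y(N) = -¾ (Y(N) = (¼)*(-3) = -¾)
j(K) = -3*K/4
j(I(4, -1))*X(10) = -¾*(-1)*(-20) = (¾)*(-20) = -15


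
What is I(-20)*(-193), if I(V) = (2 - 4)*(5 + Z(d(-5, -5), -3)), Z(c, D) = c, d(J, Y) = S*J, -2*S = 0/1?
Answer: 1930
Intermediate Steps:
S = 0 (S = -0/1 = -0 = -1/2*0 = 0)
d(J, Y) = 0 (d(J, Y) = 0*J = 0)
I(V) = -10 (I(V) = (2 - 4)*(5 + 0) = -2*5 = -10)
I(-20)*(-193) = -10*(-193) = 1930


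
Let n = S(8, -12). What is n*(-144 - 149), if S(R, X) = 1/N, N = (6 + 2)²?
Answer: -293/64 ≈ -4.5781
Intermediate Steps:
N = 64 (N = 8² = 64)
S(R, X) = 1/64
n = 1/64 ≈ 0.015625
n*(-144 - 149) = (-144 - 149)/64 = (1/64)*(-293) = -293/64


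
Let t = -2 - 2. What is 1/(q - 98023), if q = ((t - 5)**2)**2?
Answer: -1/91462 ≈ -1.0934e-5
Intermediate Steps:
t = -4
q = 6561 (q = ((-4 - 5)**2)**2 = ((-9)**2)**2 = 81**2 = 6561)
1/(q - 98023) = 1/(6561 - 98023) = 1/(-91462) = -1/91462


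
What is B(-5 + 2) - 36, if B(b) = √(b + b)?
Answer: -36 + I*√6 ≈ -36.0 + 2.4495*I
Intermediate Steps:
B(b) = √2*√b (B(b) = √(2*b) = √2*√b)
B(-5 + 2) - 36 = √2*√(-5 + 2) - 36 = √2*√(-3) - 36 = √2*(I*√3) - 36 = I*√6 - 36 = -36 + I*√6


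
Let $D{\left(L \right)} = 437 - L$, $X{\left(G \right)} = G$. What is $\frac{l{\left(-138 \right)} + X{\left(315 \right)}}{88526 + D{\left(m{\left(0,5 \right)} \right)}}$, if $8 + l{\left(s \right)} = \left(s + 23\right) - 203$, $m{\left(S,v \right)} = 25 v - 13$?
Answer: $- \frac{11}{88851} \approx -0.0001238$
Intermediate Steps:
$m{\left(S,v \right)} = -13 + 25 v$
$l{\left(s \right)} = -188 + s$ ($l{\left(s \right)} = -8 + \left(\left(s + 23\right) - 203\right) = -8 + \left(\left(23 + s\right) - 203\right) = -8 + \left(-180 + s\right) = -188 + s$)
$\frac{l{\left(-138 \right)} + X{\left(315 \right)}}{88526 + D{\left(m{\left(0,5 \right)} \right)}} = \frac{\left(-188 - 138\right) + 315}{88526 + \left(437 - \left(-13 + 25 \cdot 5\right)\right)} = \frac{-326 + 315}{88526 + \left(437 - \left(-13 + 125\right)\right)} = - \frac{11}{88526 + \left(437 - 112\right)} = - \frac{11}{88526 + 325} = - \frac{11}{88851}$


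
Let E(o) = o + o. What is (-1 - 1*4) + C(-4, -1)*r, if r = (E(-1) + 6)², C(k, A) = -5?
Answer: -85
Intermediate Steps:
E(o) = 2*o
r = 16 (r = (2*(-1) + 6)² = (-2 + 6)² = 4² = 16)
(-1 - 1*4) + C(-4, -1)*r = (-1 - 1*4) - 5*16 = (-1 - 4) - 80 = -5 - 80 = -85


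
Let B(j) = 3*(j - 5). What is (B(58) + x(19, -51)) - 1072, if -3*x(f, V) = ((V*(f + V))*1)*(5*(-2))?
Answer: 4527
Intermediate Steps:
B(j) = -15 + 3*j (B(j) = 3*(-5 + j) = -15 + 3*j)
x(f, V) = 10*V*(V + f)/3 (x(f, V) = -(V*(f + V))*1*5*(-2)/3 = -(V*(V + f))*1*(-10)/3 = -V*(V + f)*(-10)/3 = -(-10)*V*(V + f)/3 = 10*V*(V + f)/3)
(B(58) + x(19, -51)) - 1072 = ((-15 + 3*58) + (10/3)*(-51)*(-51 + 19)) - 1072 = ((-15 + 174) + (10/3)*(-51)*(-32)) - 1072 = (159 + 5440) - 1072 = 5599 - 1072 = 4527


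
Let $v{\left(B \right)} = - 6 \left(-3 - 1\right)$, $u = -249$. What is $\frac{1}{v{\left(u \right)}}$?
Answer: $\frac{1}{24} \approx 0.041667$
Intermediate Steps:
$v{\left(B \right)} = 24$ ($v{\left(B \right)} = \left(-6\right) \left(-4\right) = 24$)
$\frac{1}{v{\left(u \right)}} = \frac{1}{24}$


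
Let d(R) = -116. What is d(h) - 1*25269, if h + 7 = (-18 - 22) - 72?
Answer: -25385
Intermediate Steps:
h = -119 (h = -7 + ((-18 - 22) - 72) = -7 + (-40 - 72) = -7 - 112 = -119)
d(h) - 1*25269 = -116 - 1*25269 = -116 - 25269 = -25385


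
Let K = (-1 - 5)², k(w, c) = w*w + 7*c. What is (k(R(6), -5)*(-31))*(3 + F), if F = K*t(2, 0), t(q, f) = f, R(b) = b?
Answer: -93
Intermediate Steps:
k(w, c) = w² + 7*c
K = 36 (K = (-6)² = 36)
F = 0 (F = 36*0 = 0)
(k(R(6), -5)*(-31))*(3 + F) = ((6² + 7*(-5))*(-31))*(3 + 0) = ((36 - 35)*(-31))*3 = (1*(-31))*3 = -31*3 = -93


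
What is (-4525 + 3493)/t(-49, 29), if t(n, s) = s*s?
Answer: -1032/841 ≈ -1.2271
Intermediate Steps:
t(n, s) = s²
(-4525 + 3493)/t(-49, 29) = (-4525 + 3493)/(29²) = -1032/841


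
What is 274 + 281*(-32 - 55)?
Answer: -24173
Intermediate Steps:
274 + 281*(-32 - 55) = 274 + 281*(-87) = 274 - 24447 = -24173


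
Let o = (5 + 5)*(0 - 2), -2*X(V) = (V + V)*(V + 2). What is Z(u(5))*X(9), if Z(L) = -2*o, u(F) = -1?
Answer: -3960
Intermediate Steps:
X(V) = -V*(2 + V) (X(V) = -(V + V)*(V + 2)/2 = -2*V*(2 + V)/2 = -V*(2 + V))
o = -20 (o = 10*(-2) = -20)
Z(L) = 40 (Z(L) = -2*(-20) = 40)
Z(u(5))*X(9) = 40*(-1*9*(2 + 9)) = 40*(-1*9*11) = 40*(-99) = -3960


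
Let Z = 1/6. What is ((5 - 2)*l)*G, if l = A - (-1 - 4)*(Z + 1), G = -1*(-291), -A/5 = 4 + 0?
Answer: -24735/2 ≈ -12368.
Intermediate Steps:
Z = 1/6 ≈ 0.16667
A = -20 (A = -5*(4 + 0) = -5*4 = -20)
G = 291
l = -85/6 (l = -20 - (-1 - 4)*(1/6 + 1) = -20 - (-5)*7/6 = -20 - 1*(-35/6) = -20 + 35/6 = -85/6 ≈ -14.167)
((5 - 2)*l)*G = ((5 - 2)*(-85/6))*291 = (3*(-85/6))*291 = -85/2*291 = -24735/2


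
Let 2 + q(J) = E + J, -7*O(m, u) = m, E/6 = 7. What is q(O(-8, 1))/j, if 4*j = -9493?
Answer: -1152/66451 ≈ -0.017336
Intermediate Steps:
E = 42 (E = 6*7 = 42)
O(m, u) = -m/7
q(J) = 40 + J (q(J) = -2 + (42 + J) = 40 + J)
j = -9493/4 (j = (1/4)*(-9493) = -9493/4 ≈ -2373.3)
q(O(-8, 1))/j = (40 - 1/7*(-8))/(-9493/4) = (40 + 8/7)*(-4/9493) = (288/7)*(-4/9493) = -1152/66451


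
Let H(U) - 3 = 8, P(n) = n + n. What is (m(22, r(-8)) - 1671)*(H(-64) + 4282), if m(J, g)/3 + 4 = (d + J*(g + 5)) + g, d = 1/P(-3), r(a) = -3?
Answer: -13398453/2 ≈ -6.6992e+6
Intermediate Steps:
P(n) = 2*n
d = -1/6 (d = 1/(2*(-3)) = 1/(-6) = -1/6 ≈ -0.16667)
H(U) = 11 (H(U) = 3 + 8 = 11)
m(J, g) = -25/2 + 3*g + 3*J*(5 + g) (m(J, g) = -12 + 3*((-1/6 + J*(g + 5)) + g) = -12 + 3*((-1/6 + J*(5 + g)) + g) = -12 + 3*(-1/6 + g + J*(5 + g)) = -12 + (-1/2 + 3*g + 3*J*(5 + g)) = -25/2 + 3*g + 3*J*(5 + g))
(m(22, r(-8)) - 1671)*(H(-64) + 4282) = ((-25/2 + 3*(-3) + 15*22 + 3*22*(-3)) - 1671)*(11 + 4282) = ((-25/2 - 9 + 330 - 198) - 1671)*4293 = (221/2 - 1671)*4293 = -3121/2*4293 = -13398453/2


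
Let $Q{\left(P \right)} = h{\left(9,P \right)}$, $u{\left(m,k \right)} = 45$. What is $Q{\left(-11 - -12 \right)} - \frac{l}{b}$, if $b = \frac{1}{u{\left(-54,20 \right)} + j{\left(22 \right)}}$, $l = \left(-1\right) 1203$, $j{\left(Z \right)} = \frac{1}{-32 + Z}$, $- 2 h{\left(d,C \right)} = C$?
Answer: $\frac{270071}{5} \approx 54014.0$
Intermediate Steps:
$h{\left(d,C \right)} = - \frac{C}{2}$
$Q{\left(P \right)} = - \frac{P}{2}$
$l = -1203$
$b = \frac{10}{449}$ ($b = \frac{1}{45 + \frac{1}{-32 + 22}} = \frac{1}{45 + \frac{1}{-10}} = \frac{1}{45 - \frac{1}{10}} = \frac{1}{\frac{449}{10}} = \frac{10}{449} \approx 0.022272$)
$Q{\left(-11 - -12 \right)} - \frac{l}{b} = - \frac{-11 - -12}{2} - - \frac{1203}{\frac{10}{449}} = - \frac{-11 + 12}{2} - \left(-1203\right) \frac{449}{10} = \left(- \frac{1}{2}\right) 1 - - \frac{540147}{10} = - \frac{1}{2} + \frac{540147}{10} = \frac{270071}{5}$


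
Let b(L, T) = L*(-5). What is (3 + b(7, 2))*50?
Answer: -1600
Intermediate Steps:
b(L, T) = -5*L
(3 + b(7, 2))*50 = (3 - 5*7)*50 = (3 - 35)*50 = -32*50 = -1600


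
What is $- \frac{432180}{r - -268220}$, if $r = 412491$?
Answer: $- \frac{432180}{680711} \approx -0.6349$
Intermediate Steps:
$- \frac{432180}{r - -268220} = - \frac{432180}{412491 - -268220} = - \frac{432180}{412491 + 268220} = - \frac{432180}{680711}$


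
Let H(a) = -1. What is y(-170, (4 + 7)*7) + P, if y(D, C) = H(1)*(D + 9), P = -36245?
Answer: -36084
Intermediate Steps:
y(D, C) = -9 - D (y(D, C) = -(D + 9) = -(9 + D) = -9 - D)
y(-170, (4 + 7)*7) + P = (-9 - 1*(-170)) - 36245 = (-9 + 170) - 36245 = 161 - 36245 = -36084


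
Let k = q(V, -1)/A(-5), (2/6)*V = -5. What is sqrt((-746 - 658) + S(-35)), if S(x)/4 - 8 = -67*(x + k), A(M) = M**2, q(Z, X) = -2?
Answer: 12*sqrt(1394)/5 ≈ 89.607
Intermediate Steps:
V = -15 (V = 3*(-5) = -15)
k = -2/25 (k = -2/((-5)**2) = -2/25 ≈ -0.080000)
S(x) = 1336/25 - 268*x (S(x) = 32 + 4*(-67*(x - 2/25)) = 32 + 4*(-67*(-2/25 + x)) = 32 + 4*(134/25 - 67*x) = 32 + (536/25 - 268*x) = 1336/25 - 268*x)
sqrt((-746 - 658) + S(-35)) = sqrt((-746 - 658) + (1336/25 - 268*(-35))) = sqrt(-1404 + (1336/25 + 9380)) = sqrt(-1404 + 235836/25) = sqrt(200736/25) = 12*sqrt(1394)/5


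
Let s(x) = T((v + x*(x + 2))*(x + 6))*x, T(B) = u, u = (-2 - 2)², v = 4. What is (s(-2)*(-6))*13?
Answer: 2496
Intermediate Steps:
u = 16 (u = (-4)² = 16)
T(B) = 16
s(x) = 16*x
(s(-2)*(-6))*13 = ((16*(-2))*(-6))*13 = -32*(-6)*13 = 192*13 = 2496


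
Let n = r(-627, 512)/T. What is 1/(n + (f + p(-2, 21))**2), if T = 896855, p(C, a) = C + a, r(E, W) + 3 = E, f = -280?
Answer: 179371/12218931765 ≈ 1.4680e-5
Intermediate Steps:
r(E, W) = -3 + E
n = -126/179371 (n = (-3 - 627)/896855 = -630*1/896855 = -126/179371 ≈ -0.00070245)
1/(n + (f + p(-2, 21))**2) = 1/(-126/179371 + (-280 + (-2 + 21))**2) = 1/(-126/179371 + (-280 + 19)**2) = 1/(-126/179371 + (-261)**2) = 1/(-126/179371 + 68121) = 1/(12218931765/179371) = 179371/12218931765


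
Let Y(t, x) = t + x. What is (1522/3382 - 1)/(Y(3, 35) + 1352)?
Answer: -93/235049 ≈ -0.00039566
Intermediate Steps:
(1522/3382 - 1)/(Y(3, 35) + 1352) = (1522/3382 - 1)/((3 + 35) + 1352) = (1522*(1/3382) - 1)/(38 + 1352) = (761/1691 - 1)/1390 = -930/1691*1/1390 = -93/235049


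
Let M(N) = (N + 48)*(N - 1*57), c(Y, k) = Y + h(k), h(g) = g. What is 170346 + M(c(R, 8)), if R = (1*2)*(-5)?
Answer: 167632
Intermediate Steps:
R = -10 (R = 2*(-5) = -10)
c(Y, k) = Y + k
M(N) = (-57 + N)*(48 + N) (M(N) = (48 + N)*(N - 57) = (48 + N)*(-57 + N) = (-57 + N)*(48 + N))
170346 + M(c(R, 8)) = 170346 + (-2736 + (-10 + 8)² - 9*(-10 + 8)) = 170346 + (-2736 + (-2)² - 9*(-2)) = 170346 + (-2736 + 4 + 18) = 170346 - 2714 = 167632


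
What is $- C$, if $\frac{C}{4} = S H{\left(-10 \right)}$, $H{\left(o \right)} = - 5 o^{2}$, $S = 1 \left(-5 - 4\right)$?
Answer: $-18000$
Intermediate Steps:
$S = -9$ ($S = 1 \left(-9\right) = -9$)
$C = 18000$ ($C = 4 \left(- 9 \left(- 5 \left(-10\right)^{2}\right)\right) = 4 \left(- 9 \left(\left(-5\right) 100\right)\right) = 4 \left(\left(-9\right) \left(-500\right)\right) = 4 \cdot 4500 = 18000$)
$- C = \left(-1\right) 18000 = -18000$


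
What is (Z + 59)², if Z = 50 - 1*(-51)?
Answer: 25600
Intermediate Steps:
Z = 101 (Z = 50 + 51 = 101)
(Z + 59)² = (101 + 59)² = 160² = 25600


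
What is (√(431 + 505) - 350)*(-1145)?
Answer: 400750 - 6870*√26 ≈ 3.6572e+5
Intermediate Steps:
(√(431 + 505) - 350)*(-1145) = (√936 - 350)*(-1145) = (6*√26 - 350)*(-1145) = (-350 + 6*√26)*(-1145) = 400750 - 6870*√26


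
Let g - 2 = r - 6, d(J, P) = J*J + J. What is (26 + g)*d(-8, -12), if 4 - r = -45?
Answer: 3976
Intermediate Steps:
r = 49 (r = 4 - 1*(-45) = 4 + 45 = 49)
d(J, P) = J + J² (d(J, P) = J² + J = J + J²)
g = 45 (g = 2 + (49 - 6) = 2 + 43 = 45)
(26 + g)*d(-8, -12) = (26 + 45)*(-8*(1 - 8)) = 71*(-8*(-7)) = 71*56 = 3976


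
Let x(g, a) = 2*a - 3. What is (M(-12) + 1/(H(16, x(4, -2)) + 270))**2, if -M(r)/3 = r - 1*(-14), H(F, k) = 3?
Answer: 2679769/74529 ≈ 35.956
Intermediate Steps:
x(g, a) = -3 + 2*a
M(r) = -42 - 3*r (M(r) = -3*(r - 1*(-14)) = -3*(r + 14) = -3*(14 + r) = -42 - 3*r)
(M(-12) + 1/(H(16, x(4, -2)) + 270))**2 = ((-42 - 3*(-12)) + 1/(3 + 270))**2 = ((-42 + 36) + 1/273)**2 = (-6 + 1/273)**2 = (-1637/273)**2 = 2679769/74529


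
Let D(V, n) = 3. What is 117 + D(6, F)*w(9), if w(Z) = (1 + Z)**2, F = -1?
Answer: 417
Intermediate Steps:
117 + D(6, F)*w(9) = 117 + 3*(1 + 9)**2 = 117 + 3*10**2 = 117 + 3*100 = 117 + 300 = 417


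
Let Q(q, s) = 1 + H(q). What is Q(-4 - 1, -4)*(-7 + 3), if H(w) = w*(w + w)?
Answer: -204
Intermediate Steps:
H(w) = 2*w² (H(w) = w*(2*w) = 2*w²)
Q(q, s) = 1 + 2*q²
Q(-4 - 1, -4)*(-7 + 3) = (1 + 2*(-4 - 1)²)*(-7 + 3) = (1 + 2*(-5)²)*(-4) = (1 + 2*25)*(-4) = (1 + 50)*(-4) = 51*(-4) = -204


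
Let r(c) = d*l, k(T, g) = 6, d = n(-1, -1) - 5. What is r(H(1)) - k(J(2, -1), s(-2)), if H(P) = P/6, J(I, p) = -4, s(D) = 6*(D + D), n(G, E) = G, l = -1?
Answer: 0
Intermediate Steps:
s(D) = 12*D (s(D) = 6*(2*D) = 12*D)
d = -6 (d = -1 - 5 = -6)
H(P) = P/6 (H(P) = P*(⅙) = P/6)
r(c) = 6 (r(c) = -6*(-1) = 6)
r(H(1)) - k(J(2, -1), s(-2)) = 6 - 1*6 = 6 - 6 = 0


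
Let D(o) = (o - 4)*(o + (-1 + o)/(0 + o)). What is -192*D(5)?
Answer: -5568/5 ≈ -1113.6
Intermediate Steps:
D(o) = (-4 + o)*(o + (-1 + o)/o)
-192*D(5) = -192*(-5 + 5² - 3*5 + 4/5) = -192*(-5 + 25 - 15 + 4*(⅕)) = -192*(-5 + 25 - 15 + ⅘) = -192*29/5 = -5568/5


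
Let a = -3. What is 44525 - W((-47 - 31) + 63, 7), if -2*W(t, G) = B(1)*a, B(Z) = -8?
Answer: 44537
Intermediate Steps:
W(t, G) = -12 (W(t, G) = -(-4)*(-3) = -1/2*24 = -12)
44525 - W((-47 - 31) + 63, 7) = 44525 - 1*(-12) = 44525 + 12 = 44537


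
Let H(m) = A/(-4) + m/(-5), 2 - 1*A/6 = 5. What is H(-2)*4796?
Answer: 117502/5 ≈ 23500.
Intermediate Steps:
A = -18 (A = 12 - 6*5 = 12 - 30 = -18)
H(m) = 9/2 - m/5 (H(m) = -18/(-4) + m/(-5) = -18*(-¼) + m*(-⅕) = 9/2 - m/5)
H(-2)*4796 = (9/2 - ⅕*(-2))*4796 = (9/2 + ⅖)*4796 = (49/10)*4796 = 117502/5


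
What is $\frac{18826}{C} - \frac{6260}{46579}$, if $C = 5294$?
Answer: $\frac{421877907}{123294613} \approx 3.4217$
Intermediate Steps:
$\frac{18826}{C} - \frac{6260}{46579} = \frac{18826}{5294} - \frac{6260}{46579} = 18826 \cdot \frac{1}{5294} - \frac{6260}{46579} = \frac{9413}{2647} - \frac{6260}{46579} = \frac{421877907}{123294613}$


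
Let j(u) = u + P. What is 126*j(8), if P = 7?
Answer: 1890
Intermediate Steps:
j(u) = 7 + u (j(u) = u + 7 = 7 + u)
126*j(8) = 126*(7 + 8) = 126*15 = 1890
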